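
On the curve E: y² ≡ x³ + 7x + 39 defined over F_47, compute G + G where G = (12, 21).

tangent at (12, 21): λ = (3·12² + 7)/(2·21) ≡ 16/42. 42⁻¹ ≡ 28 (mod 47) since 42·28 = 1176 ≡ 1, so λ ≡ 16·28 ≡ 25.
  x = λ² - 12 - 12 = 625 - 24 ≡ 37; y = λ·(12 - 37) - 21 ≡ 12. → (37, 12)

(37, 12)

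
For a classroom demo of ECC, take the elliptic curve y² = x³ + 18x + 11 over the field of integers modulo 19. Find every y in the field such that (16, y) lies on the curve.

x³ + 18x + 11 = 4395 ≡ 6 (mod 19).
Square roots of 6 mod 19: 5 and 14 (since 5² = 25 ≡ 6).

5, 14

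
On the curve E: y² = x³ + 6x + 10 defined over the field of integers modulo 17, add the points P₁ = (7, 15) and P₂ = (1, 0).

(11, 9)

(7, 15) + (1, 0). λ = (0 - 15)/(1 - 7) ≡ 2/11 mod 17. 11⁻¹ ≡ 14 (mod 17) since 11·14 = 154 ≡ 1, so λ ≡ 11.
  x = λ² - 7 - 1 = 121 - 8 ≡ 11; y = λ·(7 - 11) - 15 ≡ 9. → (11, 9)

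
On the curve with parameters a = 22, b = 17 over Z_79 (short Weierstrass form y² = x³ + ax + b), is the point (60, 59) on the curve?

y² = 59² ≡ 5; x³ + 22x + 17 = 217337 ≡ 8 (mod 79). 5 ≠ 8.

no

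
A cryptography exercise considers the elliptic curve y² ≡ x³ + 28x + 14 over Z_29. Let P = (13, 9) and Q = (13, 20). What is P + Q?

O

The two points share x = 13 and their y-coordinates satisfy 9 + 20 ≡ 0 (mod 29), so they are inverses. Their sum is O.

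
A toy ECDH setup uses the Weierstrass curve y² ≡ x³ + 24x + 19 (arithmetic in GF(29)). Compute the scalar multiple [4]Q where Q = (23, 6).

(28, 20)

Repeated addition: build up to 4Q.
2Q: tangent at (23, 6): λ = (3·23² + 24)/(2·6) ≡ 16/12. 12⁻¹ ≡ 17 (mod 29), so λ ≡ 16·17 ≡ 11.
  x = λ² - 23 - 23 = 121 - 46 ≡ 17; y = λ·(23 - 17) - 6 ≡ 2. → (17, 2)
3Q: (17, 2) + (23, 6). λ = (6 - 2)/(23 - 17) ≡ 4/6 mod 29. 6⁻¹ ≡ 5 (mod 29), so λ ≡ 20.
  x = λ² - 17 - 23 = 400 - 40 ≡ 12; y = λ·(17 - 12) - 2 ≡ 11. → (12, 11)
4Q: (12, 11) + (23, 6). λ = (6 - 11)/(23 - 12) ≡ 24/11 mod 29. 11⁻¹ ≡ 8 (mod 29), so λ ≡ 18.
  x = λ² - 12 - 23 = 324 - 35 ≡ 28; y = λ·(12 - 28) - 11 ≡ 20. → (28, 20)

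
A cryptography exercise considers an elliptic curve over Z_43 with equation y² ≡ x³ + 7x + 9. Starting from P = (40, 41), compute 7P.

(40, 2)

Repeated addition: build up to 7P.
2P: tangent at (40, 41): λ = (3·40² + 7)/(2·41) ≡ 34/39. 39⁻¹ ≡ 32 (mod 43) since 39·32 = 1248 ≡ 1, so λ ≡ 34·32 ≡ 13.
  x = λ² - 40 - 40 = 169 - 80 ≡ 3; y = λ·(40 - 3) - 41 ≡ 10. → (3, 10)
3P: (3, 10) + (40, 41). λ = (41 - 10)/(40 - 3) ≡ 31/37 mod 43. 37⁻¹ ≡ 7 (mod 43), so λ ≡ 2.
  x = λ² - 3 - 40 = 4 - 43 ≡ 4; y = λ·(3 - 4) - 10 ≡ 31. → (4, 31)
4P: (4, 31) + (40, 41). λ = (41 - 31)/(40 - 4) ≡ 10/36 mod 43. 36⁻¹ ≡ 6 (mod 43), so λ ≡ 17.
  x = λ² - 4 - 40 = 289 - 44 ≡ 30; y = λ·(4 - 30) - 31 ≡ 0. → (30, 0)
5P: (30, 0) + (40, 41). λ = (41 - 0)/(40 - 30) ≡ 41/10 mod 43. 10⁻¹ ≡ 13 (mod 43) since 10·13 = 130 ≡ 1, so λ ≡ 17.
  x = λ² - 30 - 40 = 289 - 70 ≡ 4; y = λ·(30 - 4) - 0 ≡ 12. → (4, 12)
6P: (4, 12) + (40, 41). λ = (41 - 12)/(40 - 4) ≡ 29/36 mod 43. 36⁻¹ ≡ 6 (mod 43), so λ ≡ 2.
  x = λ² - 4 - 40 = 4 - 44 ≡ 3; y = λ·(4 - 3) - 12 ≡ 33. → (3, 33)
7P: (3, 33) + (40, 41). λ = (41 - 33)/(40 - 3) ≡ 8/37 mod 43. 37⁻¹ ≡ 7 (mod 43), so λ ≡ 13.
  x = λ² - 3 - 40 = 169 - 43 ≡ 40; y = λ·(3 - 40) - 33 ≡ 2. → (40, 2)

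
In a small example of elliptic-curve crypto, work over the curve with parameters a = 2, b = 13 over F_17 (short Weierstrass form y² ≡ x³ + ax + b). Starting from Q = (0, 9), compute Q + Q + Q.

Repeated addition: build up to 3Q.
2Q: tangent at (0, 9): λ = (3·0² + 2)/(2·9) ≡ 2/1. 1⁻¹ ≡ 1 (mod 17), so λ ≡ 2·1 ≡ 2.
  x = λ² - 0 - 0 = 4 - 0 ≡ 4; y = λ·(0 - 4) - 9 ≡ 0. → (4, 0)
3Q: (4, 0) + (0, 9). λ = (9 - 0)/(0 - 4) ≡ 9/13 mod 17. 13⁻¹ ≡ 4 (mod 17), so λ ≡ 2.
  x = λ² - 4 - 0 = 4 - 4 ≡ 0; y = λ·(4 - 0) - 0 ≡ 8. → (0, 8)

(0, 8)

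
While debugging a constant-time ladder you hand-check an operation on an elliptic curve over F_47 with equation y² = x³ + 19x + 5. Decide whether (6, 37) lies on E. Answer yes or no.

y² = 37² ≡ 6; x³ + 19x + 5 = 335 ≡ 6 (mod 47). 6 = 6.

yes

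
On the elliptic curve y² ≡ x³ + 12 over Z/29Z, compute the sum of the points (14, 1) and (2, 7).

(6, 24)

(14, 1) + (2, 7). λ = (7 - 1)/(2 - 14) ≡ 6/17 mod 29. 17⁻¹ ≡ 12 (mod 29), so λ ≡ 14.
  x = λ² - 14 - 2 = 196 - 16 ≡ 6; y = λ·(14 - 6) - 1 ≡ 24. → (6, 24)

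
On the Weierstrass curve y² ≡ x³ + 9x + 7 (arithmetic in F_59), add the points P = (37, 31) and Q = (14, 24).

(37, 31) + (14, 24). λ = (24 - 31)/(14 - 37) ≡ 52/36 mod 59. 36⁻¹ ≡ 41 (mod 59) since 36·41 = 1476 ≡ 1, so λ ≡ 8.
  x = λ² - 37 - 14 = 64 - 51 ≡ 13; y = λ·(37 - 13) - 31 ≡ 43. → (13, 43)

(13, 43)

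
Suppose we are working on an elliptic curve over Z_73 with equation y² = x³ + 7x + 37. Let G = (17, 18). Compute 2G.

(55, 49)

tangent at (17, 18): λ = (3·17² + 7)/(2·18) ≡ 71/36. 36⁻¹ ≡ 71 (mod 73) since 36·71 = 2556 ≡ 1, so λ ≡ 71·71 ≡ 4.
  x = λ² - 17 - 17 = 16 - 34 ≡ 55; y = λ·(17 - 55) - 18 ≡ 49. → (55, 49)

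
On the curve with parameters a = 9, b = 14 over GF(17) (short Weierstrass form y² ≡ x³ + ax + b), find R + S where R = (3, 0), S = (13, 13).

(3, 0) + (13, 13). λ = (13 - 0)/(13 - 3) ≡ 13/10 mod 17. 10⁻¹ ≡ 12 (mod 17) since 10·12 = 120 ≡ 1, so λ ≡ 3.
  x = λ² - 3 - 13 = 9 - 16 ≡ 10; y = λ·(3 - 10) - 0 ≡ 13. → (10, 13)

(10, 13)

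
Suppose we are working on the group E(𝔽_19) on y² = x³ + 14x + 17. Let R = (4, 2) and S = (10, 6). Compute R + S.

(16, 9)

(4, 2) + (10, 6). λ = (6 - 2)/(10 - 4) ≡ 4/6 mod 19. 6⁻¹ ≡ 16 (mod 19) since 6·16 = 96 ≡ 1, so λ ≡ 7.
  x = λ² - 4 - 10 = 49 - 14 ≡ 16; y = λ·(4 - 16) - 2 ≡ 9. → (16, 9)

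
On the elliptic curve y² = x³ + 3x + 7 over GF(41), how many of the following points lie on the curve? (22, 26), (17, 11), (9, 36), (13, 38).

(22, 26): 26² ≡ 20, rhs ≡ 20 → on.
(17, 11): 11² ≡ 39, rhs ≡ 10 → off.
(9, 36): 36² ≡ 25, rhs ≡ 25 → on.
(13, 38): 38² ≡ 9, rhs ≡ 29 → off.

2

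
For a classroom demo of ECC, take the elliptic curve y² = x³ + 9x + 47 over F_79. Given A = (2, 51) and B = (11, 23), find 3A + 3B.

First 3A:
Repeated addition: build up to 3A.
2A: tangent at (2, 51): λ = (3·2² + 9)/(2·51) ≡ 21/23. 23⁻¹ ≡ 55 (mod 79), so λ ≡ 21·55 ≡ 49.
  x = λ² - 2 - 2 = 2401 - 4 ≡ 27; y = λ·(2 - 27) - 51 ≡ 67. → (27, 67)
3A: (27, 67) + (2, 51). λ = (51 - 67)/(2 - 27) ≡ 63/54 mod 79. 54⁻¹ ≡ 60 (mod 79), so λ ≡ 67.
  x = λ² - 27 - 2 = 4489 - 29 ≡ 36; y = λ·(27 - 36) - 67 ≡ 41. → (36, 41)
3A = (36, 41).
Next 3B:
Repeated addition: build up to 3B.
2B: tangent at (11, 23): λ = (3·11² + 9)/(2·23) ≡ 56/46. 46⁻¹ ≡ 67 (mod 79) since 46·67 = 3082 ≡ 1, so λ ≡ 56·67 ≡ 39.
  x = λ² - 11 - 11 = 1521 - 22 ≡ 77; y = λ·(11 - 77) - 23 ≡ 10. → (77, 10)
3B: (77, 10) + (11, 23). λ = (23 - 10)/(11 - 77) ≡ 13/13 mod 79. 13⁻¹ ≡ 73 (mod 79), so λ ≡ 1.
  x = λ² - 77 - 11 = 1 - 88 ≡ 71; y = λ·(77 - 71) - 10 ≡ 75. → (71, 75)
3B = (71, 75).
Finally 3A + 3B:
(36, 41) + (71, 75). λ = (75 - 41)/(71 - 36) ≡ 34/35 mod 79. 35⁻¹ ≡ 70 (mod 79), so λ ≡ 10.
  x = λ² - 36 - 71 = 100 - 107 ≡ 72; y = λ·(36 - 72) - 41 ≡ 73. → (72, 73)

(72, 73)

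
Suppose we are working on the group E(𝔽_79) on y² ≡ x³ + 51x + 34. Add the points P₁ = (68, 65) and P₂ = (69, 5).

(66, 52)

(68, 65) + (69, 5). λ = (5 - 65)/(69 - 68) ≡ 19/1 mod 79. 1⁻¹ ≡ 1 (mod 79) since 1·1 = 1 ≡ 1, so λ ≡ 19.
  x = λ² - 68 - 69 = 361 - 137 ≡ 66; y = λ·(68 - 66) - 65 ≡ 52. → (66, 52)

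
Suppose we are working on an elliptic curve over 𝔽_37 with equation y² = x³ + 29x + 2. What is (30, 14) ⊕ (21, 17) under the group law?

(19, 7)

(30, 14) + (21, 17). λ = (17 - 14)/(21 - 30) ≡ 3/28 mod 37. 28⁻¹ ≡ 4 (mod 37) since 28·4 = 112 ≡ 1, so λ ≡ 12.
  x = λ² - 30 - 21 = 144 - 51 ≡ 19; y = λ·(30 - 19) - 14 ≡ 7. → (19, 7)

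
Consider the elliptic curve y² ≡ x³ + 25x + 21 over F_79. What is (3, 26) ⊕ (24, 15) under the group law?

(3, 26) + (24, 15). λ = (15 - 26)/(24 - 3) ≡ 68/21 mod 79. 21⁻¹ ≡ 64 (mod 79) since 21·64 = 1344 ≡ 1, so λ ≡ 7.
  x = λ² - 3 - 24 = 49 - 27 ≡ 22; y = λ·(3 - 22) - 26 ≡ 78. → (22, 78)

(22, 78)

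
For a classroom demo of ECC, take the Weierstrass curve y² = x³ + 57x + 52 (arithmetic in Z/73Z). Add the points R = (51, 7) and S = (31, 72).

(51, 7) + (31, 72). λ = (72 - 7)/(31 - 51) ≡ 65/53 mod 73. 53⁻¹ ≡ 62 (mod 73), so λ ≡ 15.
  x = λ² - 51 - 31 = 225 - 82 ≡ 70; y = λ·(51 - 70) - 7 ≡ 0. → (70, 0)

(70, 0)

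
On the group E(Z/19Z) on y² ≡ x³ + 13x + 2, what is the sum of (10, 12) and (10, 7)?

The two points share x = 10 and their y-coordinates satisfy 12 + 7 ≡ 0 (mod 19), so they are inverses. Their sum is O.

O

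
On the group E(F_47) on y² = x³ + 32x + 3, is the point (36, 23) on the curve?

yes

y² = 23² ≡ 12; x³ + 32x + 3 = 47811 ≡ 12 (mod 47). 12 = 12.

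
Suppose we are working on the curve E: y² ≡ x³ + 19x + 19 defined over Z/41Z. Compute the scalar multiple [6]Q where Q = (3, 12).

(40, 9)

Repeated addition: build up to 6Q.
2Q: tangent at (3, 12): λ = (3·3² + 19)/(2·12) ≡ 5/24. 24⁻¹ ≡ 12 (mod 41), so λ ≡ 5·12 ≡ 19.
  x = λ² - 3 - 3 = 361 - 6 ≡ 27; y = λ·(3 - 27) - 12 ≡ 24. → (27, 24)
3Q: (27, 24) + (3, 12). λ = (12 - 24)/(3 - 27) ≡ 29/17 mod 41. 17⁻¹ ≡ 29 (mod 41) since 17·29 = 493 ≡ 1, so λ ≡ 21.
  x = λ² - 27 - 3 = 441 - 30 ≡ 1; y = λ·(27 - 1) - 24 ≡ 30. → (1, 30)
4Q: (1, 30) + (3, 12). λ = (12 - 30)/(3 - 1) ≡ 23/2 mod 41. 2⁻¹ ≡ 21 (mod 41) since 2·21 = 42 ≡ 1, so λ ≡ 32.
  x = λ² - 1 - 3 = 1024 - 4 ≡ 36; y = λ·(1 - 36) - 30 ≡ 39. → (36, 39)
5Q: (36, 39) + (3, 12). λ = (12 - 39)/(3 - 36) ≡ 14/8 mod 41. 8⁻¹ ≡ 36 (mod 41), so λ ≡ 12.
  x = λ² - 36 - 3 = 144 - 39 ≡ 23; y = λ·(36 - 23) - 39 ≡ 35. → (23, 35)
6Q: (23, 35) + (3, 12). λ = (12 - 35)/(3 - 23) ≡ 18/21 mod 41. 21⁻¹ ≡ 2 (mod 41), so λ ≡ 36.
  x = λ² - 23 - 3 = 1296 - 26 ≡ 40; y = λ·(23 - 40) - 35 ≡ 9. → (40, 9)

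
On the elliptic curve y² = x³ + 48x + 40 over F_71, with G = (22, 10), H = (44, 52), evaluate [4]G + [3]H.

First 4G:
Double-and-add on 4 = (100)₂. Start with G = (22, 10) for the leading 1-bit.
double: tangent at (22, 10): λ = (3·22² + 48)/(2·10) ≡ 9/20. 20⁻¹ ≡ 32 (mod 71), so λ ≡ 9·32 ≡ 4.
  x = λ² - 22 - 22 = 16 - 44 ≡ 43; y = λ·(22 - 43) - 10 ≡ 48. → (43, 48)
double: tangent at (43, 48): λ = (3·43² + 48)/(2·48) ≡ 57/25. 25⁻¹ ≡ 54 (mod 71), so λ ≡ 57·54 ≡ 25.
  x = λ² - 43 - 43 = 625 - 86 ≡ 42; y = λ·(43 - 42) - 48 ≡ 48. → (42, 48)
4G = (42, 48).
Next 3H:
Repeated addition: build up to 3H.
2H: tangent at (44, 52): λ = (3·44² + 48)/(2·52) ≡ 34/33. 33⁻¹ ≡ 28 (mod 71) since 33·28 = 924 ≡ 1, so λ ≡ 34·28 ≡ 29.
  x = λ² - 44 - 44 = 841 - 88 ≡ 43; y = λ·(44 - 43) - 52 ≡ 48. → (43, 48)
3H: (43, 48) + (44, 52). λ = (52 - 48)/(44 - 43) ≡ 4/1 mod 71. 1⁻¹ ≡ 1 (mod 71) since 1·1 = 1 ≡ 1, so λ ≡ 4.
  x = λ² - 43 - 44 = 16 - 87 ≡ 0; y = λ·(43 - 0) - 48 ≡ 53. → (0, 53)
3H = (0, 53).
Finally 4G + 3H:
(42, 48) + (0, 53). λ = (53 - 48)/(0 - 42) ≡ 5/29 mod 71. 29⁻¹ ≡ 49 (mod 71) since 29·49 = 1421 ≡ 1, so λ ≡ 32.
  x = λ² - 42 - 0 = 1024 - 42 ≡ 59; y = λ·(42 - 59) - 48 ≡ 47. → (59, 47)

(59, 47)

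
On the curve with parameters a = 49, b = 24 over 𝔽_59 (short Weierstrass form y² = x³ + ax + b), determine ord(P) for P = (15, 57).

6

2P: tangent at (15, 57): λ = (3·15² + 49)/(2·57) ≡ 16/55. 55⁻¹ ≡ 44 (mod 59), so λ ≡ 16·44 ≡ 55.
  x = λ² - 15 - 15 = 3025 - 30 ≡ 45; y = λ·(15 - 45) - 57 ≡ 4. → (45, 4)
3P: (45, 4) + (15, 57). λ = (57 - 4)/(15 - 45) ≡ 53/29 mod 59. 29⁻¹ ≡ 57 (mod 59), so λ ≡ 12.
  x = λ² - 45 - 15 = 144 - 60 ≡ 25; y = λ·(45 - 25) - 4 ≡ 0. → (25, 0)
4P: (25, 0) + (15, 57). λ = (57 - 0)/(15 - 25) ≡ 57/49 mod 59. 49⁻¹ ≡ 53 (mod 59) since 49·53 = 2597 ≡ 1, so λ ≡ 12.
  x = λ² - 25 - 15 = 144 - 40 ≡ 45; y = λ·(25 - 45) - 0 ≡ 55. → (45, 55)
5P: (45, 55) + (15, 57). λ = (57 - 55)/(15 - 45) ≡ 2/29 mod 59. 29⁻¹ ≡ 57 (mod 59), so λ ≡ 55.
  x = λ² - 45 - 15 = 3025 - 60 ≡ 15; y = λ·(45 - 15) - 55 ≡ 2. → (15, 2)
6P: (15, 2) + (15, 57): same x and y₁ ≡ -y₂, so the sum is 𝒪.
6P = 𝒪, so the order is 6.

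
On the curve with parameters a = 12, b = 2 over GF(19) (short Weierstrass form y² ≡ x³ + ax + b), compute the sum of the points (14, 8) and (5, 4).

(7, 12)

(14, 8) + (5, 4). λ = (4 - 8)/(5 - 14) ≡ 15/10 mod 19. 10⁻¹ ≡ 2 (mod 19) since 10·2 = 20 ≡ 1, so λ ≡ 11.
  x = λ² - 14 - 5 = 121 - 19 ≡ 7; y = λ·(14 - 7) - 8 ≡ 12. → (7, 12)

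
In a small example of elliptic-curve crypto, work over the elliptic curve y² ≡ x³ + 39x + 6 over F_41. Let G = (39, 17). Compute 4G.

Double-and-add on 4 = (100)₂. Start with G = (39, 17) for the leading 1-bit.
double: tangent at (39, 17): λ = (3·39² + 39)/(2·17) ≡ 10/34. 34⁻¹ ≡ 35 (mod 41), so λ ≡ 10·35 ≡ 22.
  x = λ² - 39 - 39 = 484 - 78 ≡ 37; y = λ·(39 - 37) - 17 ≡ 27. → (37, 27)
double: tangent at (37, 27): λ = (3·37² + 39)/(2·27) ≡ 5/13. 13⁻¹ ≡ 19 (mod 41), so λ ≡ 5·19 ≡ 13.
  x = λ² - 37 - 37 = 169 - 74 ≡ 13; y = λ·(37 - 13) - 27 ≡ 39. → (13, 39)

(13, 39)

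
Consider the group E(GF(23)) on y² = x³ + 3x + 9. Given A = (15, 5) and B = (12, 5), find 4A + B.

First 4A:
Repeated addition: build up to 4A.
2A: tangent at (15, 5): λ = (3·15² + 3)/(2·5) ≡ 11/10. 10⁻¹ ≡ 7 (mod 23) since 10·7 = 70 ≡ 1, so λ ≡ 11·7 ≡ 8.
  x = λ² - 15 - 15 = 64 - 30 ≡ 11; y = λ·(15 - 11) - 5 ≡ 4. → (11, 4)
3A: (11, 4) + (15, 5). λ = (5 - 4)/(15 - 11) ≡ 1/4 mod 23. 4⁻¹ ≡ 6 (mod 23), so λ ≡ 6.
  x = λ² - 11 - 15 = 36 - 26 ≡ 10; y = λ·(11 - 10) - 4 ≡ 2. → (10, 2)
4A: (10, 2) + (15, 5). λ = (5 - 2)/(15 - 10) ≡ 3/5 mod 23. 5⁻¹ ≡ 14 (mod 23), so λ ≡ 19.
  x = λ² - 10 - 15 = 361 - 25 ≡ 14; y = λ·(10 - 14) - 2 ≡ 14. → (14, 14)
4A = (14, 14).
Finally 4A + B:
(14, 14) + (12, 5). λ = (5 - 14)/(12 - 14) ≡ 14/21 mod 23. 21⁻¹ ≡ 11 (mod 23), so λ ≡ 16.
  x = λ² - 14 - 12 = 256 - 26 ≡ 0; y = λ·(14 - 0) - 14 ≡ 3. → (0, 3)

(0, 3)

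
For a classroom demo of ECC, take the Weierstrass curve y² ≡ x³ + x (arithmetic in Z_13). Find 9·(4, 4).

(4, 9)

Write Q = (4, 4).
Repeated addition: build up to 9Q.
2Q: tangent at (4, 4): λ = (3·4² + 1)/(2·4) ≡ 10/8. 8⁻¹ ≡ 5 (mod 13), so λ ≡ 10·5 ≡ 11.
  x = λ² - 4 - 4 = 121 - 8 ≡ 9; y = λ·(4 - 9) - 4 ≡ 6. → (9, 6)
3Q: (9, 6) + (4, 4). λ = (4 - 6)/(4 - 9) ≡ 11/8 mod 13. 8⁻¹ ≡ 5 (mod 13) since 8·5 = 40 ≡ 1, so λ ≡ 3.
  x = λ² - 9 - 4 = 9 - 13 ≡ 9; y = λ·(9 - 9) - 6 ≡ 7. → (9, 7)
4Q: (9, 7) + (4, 4). λ = (4 - 7)/(4 - 9) ≡ 10/8 mod 13. 8⁻¹ ≡ 5 (mod 13), so λ ≡ 11.
  x = λ² - 9 - 4 = 121 - 13 ≡ 4; y = λ·(9 - 4) - 7 ≡ 9. → (4, 9)
5Q: (4, 9) + (4, 4): same x and y₁ ≡ -y₂, so the sum is O.
6Q: O + (4, 4) = (4, 4) (identity).
7Q: tangent at (4, 4): λ = (3·4² + 1)/(2·4) ≡ 10/8. 8⁻¹ ≡ 5 (mod 13), so λ ≡ 10·5 ≡ 11.
  x = λ² - 4 - 4 = 121 - 8 ≡ 9; y = λ·(4 - 9) - 4 ≡ 6. → (9, 6)
8Q: (9, 6) + (4, 4). λ = (4 - 6)/(4 - 9) ≡ 11/8 mod 13. 8⁻¹ ≡ 5 (mod 13), so λ ≡ 3.
  x = λ² - 9 - 4 = 9 - 13 ≡ 9; y = λ·(9 - 9) - 6 ≡ 7. → (9, 7)
9Q: (9, 7) + (4, 4). λ = (4 - 7)/(4 - 9) ≡ 10/8 mod 13. 8⁻¹ ≡ 5 (mod 13) since 8·5 = 40 ≡ 1, so λ ≡ 11.
  x = λ² - 9 - 4 = 121 - 13 ≡ 4; y = λ·(9 - 4) - 7 ≡ 9. → (4, 9)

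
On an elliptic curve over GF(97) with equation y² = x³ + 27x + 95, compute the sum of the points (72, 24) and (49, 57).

(25, 14)

(72, 24) + (49, 57). λ = (57 - 24)/(49 - 72) ≡ 33/74 mod 97. 74⁻¹ ≡ 59 (mod 97), so λ ≡ 7.
  x = λ² - 72 - 49 = 49 - 121 ≡ 25; y = λ·(72 - 25) - 24 ≡ 14. → (25, 14)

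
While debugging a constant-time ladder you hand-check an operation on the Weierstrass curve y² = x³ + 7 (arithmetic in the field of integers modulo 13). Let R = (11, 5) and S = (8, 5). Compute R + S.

(11, 5) + (8, 5). λ = (5 - 5)/(8 - 11) ≡ 0/10 mod 13. 10⁻¹ ≡ 4 (mod 13) since 10·4 = 40 ≡ 1, so λ ≡ 0.
  x = λ² - 11 - 8 = 0 - 19 ≡ 7; y = λ·(11 - 7) - 5 ≡ 8. → (7, 8)

(7, 8)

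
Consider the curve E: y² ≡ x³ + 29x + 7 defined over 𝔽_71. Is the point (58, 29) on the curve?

y² = 29² ≡ 60; x³ + 29x + 7 = 196801 ≡ 60 (mod 71). 60 = 60.

yes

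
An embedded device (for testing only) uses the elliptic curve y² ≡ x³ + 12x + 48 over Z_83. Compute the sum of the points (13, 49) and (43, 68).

(12, 54)

(13, 49) + (43, 68). λ = (68 - 49)/(43 - 13) ≡ 19/30 mod 83. 30⁻¹ ≡ 36 (mod 83), so λ ≡ 20.
  x = λ² - 13 - 43 = 400 - 56 ≡ 12; y = λ·(13 - 12) - 49 ≡ 54. → (12, 54)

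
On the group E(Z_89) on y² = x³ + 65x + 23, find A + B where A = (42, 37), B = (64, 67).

(54, 68)

(42, 37) + (64, 67). λ = (67 - 37)/(64 - 42) ≡ 30/22 mod 89. 22⁻¹ ≡ 85 (mod 89), so λ ≡ 58.
  x = λ² - 42 - 64 = 3364 - 106 ≡ 54; y = λ·(42 - 54) - 37 ≡ 68. → (54, 68)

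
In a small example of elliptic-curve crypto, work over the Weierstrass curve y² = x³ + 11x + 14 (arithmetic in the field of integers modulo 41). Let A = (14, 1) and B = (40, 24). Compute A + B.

(14, 1) + (40, 24). λ = (24 - 1)/(40 - 14) ≡ 23/26 mod 41. 26⁻¹ ≡ 30 (mod 41) since 26·30 = 780 ≡ 1, so λ ≡ 34.
  x = λ² - 14 - 40 = 1156 - 54 ≡ 36; y = λ·(14 - 36) - 1 ≡ 30. → (36, 30)

(36, 30)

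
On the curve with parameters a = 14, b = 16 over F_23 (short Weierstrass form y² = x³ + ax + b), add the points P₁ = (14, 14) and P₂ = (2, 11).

(14, 14) + (2, 11). λ = (11 - 14)/(2 - 14) ≡ 20/11 mod 23. 11⁻¹ ≡ 21 (mod 23), so λ ≡ 6.
  x = λ² - 14 - 2 = 36 - 16 ≡ 20; y = λ·(14 - 20) - 14 ≡ 19. → (20, 19)

(20, 19)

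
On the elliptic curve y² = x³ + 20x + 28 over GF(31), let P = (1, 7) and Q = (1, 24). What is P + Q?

The two points share x = 1 and their y-coordinates satisfy 7 + 24 ≡ 0 (mod 31), so they are inverses. Their sum is ∞.

O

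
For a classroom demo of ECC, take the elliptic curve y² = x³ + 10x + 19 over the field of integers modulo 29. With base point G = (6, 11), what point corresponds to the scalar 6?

Double-and-add on 6 = (110)₂. Start with G = (6, 11) for the leading 1-bit.
double: tangent at (6, 11): λ = (3·6² + 10)/(2·11) ≡ 2/22. 22⁻¹ ≡ 4 (mod 29) since 22·4 = 88 ≡ 1, so λ ≡ 2·4 ≡ 8.
  x = λ² - 6 - 6 = 64 - 12 ≡ 23; y = λ·(6 - 23) - 11 ≡ 27. → (23, 27)
add G: (23, 27) + (6, 11). λ = (11 - 27)/(6 - 23) ≡ 13/12 mod 29. 12⁻¹ ≡ 17 (mod 29), so λ ≡ 18.
  x = λ² - 23 - 6 = 324 - 29 ≡ 5; y = λ·(23 - 5) - 27 ≡ 7. → (5, 7)
double: tangent at (5, 7): λ = (3·5² + 10)/(2·7) ≡ 27/14. 14⁻¹ ≡ 27 (mod 29) since 14·27 = 378 ≡ 1, so λ ≡ 27·27 ≡ 4.
  x = λ² - 5 - 5 = 16 - 10 ≡ 6; y = λ·(5 - 6) - 7 ≡ 18. → (6, 18)

(6, 18)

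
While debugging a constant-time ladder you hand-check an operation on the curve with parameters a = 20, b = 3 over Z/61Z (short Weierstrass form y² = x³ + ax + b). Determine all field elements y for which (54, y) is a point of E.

none

x³ + 20x + 3 = 158547 ≡ 8 (mod 61).
8 is a non-residue mod 61; no y exists.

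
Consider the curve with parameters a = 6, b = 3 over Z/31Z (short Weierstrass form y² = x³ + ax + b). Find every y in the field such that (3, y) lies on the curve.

x³ + 6x + 3 = 48 ≡ 17 (mod 31).
17 is a non-residue mod 31; no y exists.

none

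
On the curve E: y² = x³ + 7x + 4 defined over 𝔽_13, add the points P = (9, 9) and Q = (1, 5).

(9, 9) + (1, 5). λ = (5 - 9)/(1 - 9) ≡ 9/5 mod 13. 5⁻¹ ≡ 8 (mod 13) since 5·8 = 40 ≡ 1, so λ ≡ 7.
  x = λ² - 9 - 1 = 49 - 10 ≡ 0; y = λ·(9 - 0) - 9 ≡ 2. → (0, 2)

(0, 2)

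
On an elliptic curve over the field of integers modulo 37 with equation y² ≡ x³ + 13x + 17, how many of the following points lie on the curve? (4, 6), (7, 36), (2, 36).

0

(4, 6): 6² ≡ 36, rhs ≡ 22 → off.
(7, 36): 36² ≡ 1, rhs ≡ 7 → off.
(2, 36): 36² ≡ 1, rhs ≡ 14 → off.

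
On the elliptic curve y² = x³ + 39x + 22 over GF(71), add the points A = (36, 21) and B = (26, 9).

(36, 50)

(36, 21) + (26, 9). λ = (9 - 21)/(26 - 36) ≡ 59/61 mod 71. 61⁻¹ ≡ 7 (mod 71), so λ ≡ 58.
  x = λ² - 36 - 26 = 3364 - 62 ≡ 36; y = λ·(36 - 36) - 21 ≡ 50. → (36, 50)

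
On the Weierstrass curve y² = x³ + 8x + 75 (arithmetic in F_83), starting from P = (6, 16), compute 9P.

Double-and-add on 9 = (1001)₂. Start with P = (6, 16) for the leading 1-bit.
double: tangent at (6, 16): λ = (3·6² + 8)/(2·16) ≡ 33/32. 32⁻¹ ≡ 13 (mod 83), so λ ≡ 33·13 ≡ 14.
  x = λ² - 6 - 6 = 196 - 12 ≡ 18; y = λ·(6 - 18) - 16 ≡ 65. → (18, 65)
double: tangent at (18, 65): λ = (3·18² + 8)/(2·65) ≡ 67/47. 47⁻¹ ≡ 53 (mod 83) since 47·53 = 2491 ≡ 1, so λ ≡ 67·53 ≡ 65.
  x = λ² - 18 - 18 = 4225 - 36 ≡ 39; y = λ·(18 - 39) - 65 ≡ 64. → (39, 64)
double: tangent at (39, 64): λ = (3·39² + 8)/(2·64) ≡ 6/45. 45⁻¹ ≡ 24 (mod 83), so λ ≡ 6·24 ≡ 61.
  x = λ² - 39 - 39 = 3721 - 78 ≡ 74; y = λ·(39 - 74) - 64 ≡ 42. → (74, 42)
add P: (74, 42) + (6, 16). λ = (16 - 42)/(6 - 74) ≡ 57/15 mod 83. 15⁻¹ ≡ 72 (mod 83), so λ ≡ 37.
  x = λ² - 74 - 6 = 1369 - 80 ≡ 44; y = λ·(74 - 44) - 42 ≡ 72. → (44, 72)

(44, 72)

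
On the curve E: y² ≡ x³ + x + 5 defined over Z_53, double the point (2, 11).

(5, 33)

tangent at (2, 11): λ = (3·2² + 1)/(2·11) ≡ 13/22. 22⁻¹ ≡ 41 (mod 53) since 22·41 = 902 ≡ 1, so λ ≡ 13·41 ≡ 3.
  x = λ² - 2 - 2 = 9 - 4 ≡ 5; y = λ·(2 - 5) - 11 ≡ 33. → (5, 33)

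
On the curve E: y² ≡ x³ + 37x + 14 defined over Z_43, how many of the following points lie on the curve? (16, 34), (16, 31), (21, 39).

(16, 34): 34² ≡ 38, rhs ≡ 15 → off.
(16, 31): 31² ≡ 15, rhs ≡ 15 → on.
(21, 39): 39² ≡ 16, rhs ≡ 33 → off.

1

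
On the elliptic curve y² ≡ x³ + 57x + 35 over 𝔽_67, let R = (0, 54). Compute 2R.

tangent at (0, 54): λ = (3·0² + 57)/(2·54) ≡ 57/41. 41⁻¹ ≡ 18 (mod 67) since 41·18 = 738 ≡ 1, so λ ≡ 57·18 ≡ 21.
  x = λ² - 0 - 0 = 441 - 0 ≡ 39; y = λ·(0 - 39) - 54 ≡ 65. → (39, 65)

(39, 65)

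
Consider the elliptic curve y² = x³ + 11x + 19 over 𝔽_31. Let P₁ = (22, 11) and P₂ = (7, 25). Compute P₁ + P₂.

(22, 11) + (7, 25). λ = (25 - 11)/(7 - 22) ≡ 14/16 mod 31. 16⁻¹ ≡ 2 (mod 31), so λ ≡ 28.
  x = λ² - 22 - 7 = 784 - 29 ≡ 11; y = λ·(22 - 11) - 11 ≡ 18. → (11, 18)

(11, 18)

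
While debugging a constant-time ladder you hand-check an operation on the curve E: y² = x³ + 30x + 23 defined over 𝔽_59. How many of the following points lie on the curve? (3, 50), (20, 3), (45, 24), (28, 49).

4

(3, 50): 50² ≡ 22, rhs ≡ 22 → on.
(20, 3): 3² ≡ 9, rhs ≡ 9 → on.
(45, 24): 24² ≡ 45, rhs ≡ 45 → on.
(28, 49): 49² ≡ 41, rhs ≡ 41 → on.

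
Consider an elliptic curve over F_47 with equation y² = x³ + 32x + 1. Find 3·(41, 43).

(19, 18)

Write G = (41, 43).
Repeated addition: build up to 3G.
2G: tangent at (41, 43): λ = (3·41² + 32)/(2·43) ≡ 46/39. 39⁻¹ ≡ 41 (mod 47) since 39·41 = 1599 ≡ 1, so λ ≡ 46·41 ≡ 6.
  x = λ² - 41 - 41 = 36 - 82 ≡ 1; y = λ·(41 - 1) - 43 ≡ 9. → (1, 9)
3G: (1, 9) + (41, 43). λ = (43 - 9)/(41 - 1) ≡ 34/40 mod 47. 40⁻¹ ≡ 20 (mod 47), so λ ≡ 22.
  x = λ² - 1 - 41 = 484 - 42 ≡ 19; y = λ·(1 - 19) - 9 ≡ 18. → (19, 18)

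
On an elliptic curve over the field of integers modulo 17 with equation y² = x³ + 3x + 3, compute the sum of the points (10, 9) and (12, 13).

(16, 13)

(10, 9) + (12, 13). λ = (13 - 9)/(12 - 10) ≡ 4/2 mod 17. 2⁻¹ ≡ 9 (mod 17), so λ ≡ 2.
  x = λ² - 10 - 12 = 4 - 22 ≡ 16; y = λ·(10 - 16) - 9 ≡ 13. → (16, 13)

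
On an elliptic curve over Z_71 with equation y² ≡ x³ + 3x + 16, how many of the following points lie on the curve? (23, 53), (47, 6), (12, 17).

3

(23, 53): 53² ≡ 40, rhs ≡ 40 → on.
(47, 6): 6² ≡ 36, rhs ≡ 36 → on.
(12, 17): 17² ≡ 5, rhs ≡ 5 → on.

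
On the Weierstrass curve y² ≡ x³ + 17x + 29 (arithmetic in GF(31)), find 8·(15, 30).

(11, 11)

Write G = (15, 30).
Double-and-add on 8 = (1000)₂. Start with G = (15, 30) for the leading 1-bit.
double: tangent at (15, 30): λ = (3·15² + 17)/(2·30) ≡ 10/29. 29⁻¹ ≡ 15 (mod 31) since 29·15 = 435 ≡ 1, so λ ≡ 10·15 ≡ 26.
  x = λ² - 15 - 15 = 676 - 30 ≡ 26; y = λ·(15 - 26) - 30 ≡ 25. → (26, 25)
double: tangent at (26, 25): λ = (3·26² + 17)/(2·25) ≡ 30/19. 19⁻¹ ≡ 18 (mod 31), so λ ≡ 30·18 ≡ 13.
  x = λ² - 26 - 26 = 169 - 52 ≡ 24; y = λ·(26 - 24) - 25 ≡ 1. → (24, 1)
double: tangent at (24, 1): λ = (3·24² + 17)/(2·1) ≡ 9/2. 2⁻¹ ≡ 16 (mod 31) since 2·16 = 32 ≡ 1, so λ ≡ 9·16 ≡ 20.
  x = λ² - 24 - 24 = 400 - 48 ≡ 11; y = λ·(24 - 11) - 1 ≡ 11. → (11, 11)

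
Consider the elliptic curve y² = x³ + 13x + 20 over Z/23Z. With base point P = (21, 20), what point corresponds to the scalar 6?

Double-and-add on 6 = (110)₂. Start with P = (21, 20) for the leading 1-bit.
double: tangent at (21, 20): λ = (3·21² + 13)/(2·20) ≡ 2/17. 17⁻¹ ≡ 19 (mod 23), so λ ≡ 2·19 ≡ 15.
  x = λ² - 21 - 21 = 225 - 42 ≡ 22; y = λ·(21 - 22) - 20 ≡ 11. → (22, 11)
add P: (22, 11) + (21, 20). λ = (20 - 11)/(21 - 22) ≡ 9/22 mod 23. 22⁻¹ ≡ 22 (mod 23), so λ ≡ 14.
  x = λ² - 22 - 21 = 196 - 43 ≡ 15; y = λ·(22 - 15) - 11 ≡ 18. → (15, 18)
double: tangent at (15, 18): λ = (3·15² + 13)/(2·18) ≡ 21/13. 13⁻¹ ≡ 16 (mod 23), so λ ≡ 21·16 ≡ 14.
  x = λ² - 15 - 15 = 196 - 30 ≡ 5; y = λ·(15 - 5) - 18 ≡ 7. → (5, 7)

(5, 7)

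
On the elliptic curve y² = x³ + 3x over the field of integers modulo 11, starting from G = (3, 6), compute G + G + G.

O

Repeated addition: build up to 3G.
2G: tangent at (3, 6): λ = (3·3² + 3)/(2·6) ≡ 8/1. 1⁻¹ ≡ 1 (mod 11), so λ ≡ 8·1 ≡ 8.
  x = λ² - 3 - 3 = 64 - 6 ≡ 3; y = λ·(3 - 3) - 6 ≡ 5. → (3, 5)
3G: (3, 5) + (3, 6): same x and y₁ ≡ -y₂, so the sum is 𝒪.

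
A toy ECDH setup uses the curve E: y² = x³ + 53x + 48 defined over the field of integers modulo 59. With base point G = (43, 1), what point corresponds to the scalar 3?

(9, 30)

Repeated addition: build up to 3G.
2G: tangent at (43, 1): λ = (3·43² + 53)/(2·1) ≡ 54/2. 2⁻¹ ≡ 30 (mod 59) since 2·30 = 60 ≡ 1, so λ ≡ 54·30 ≡ 27.
  x = λ² - 43 - 43 = 729 - 86 ≡ 53; y = λ·(43 - 53) - 1 ≡ 24. → (53, 24)
3G: (53, 24) + (43, 1). λ = (1 - 24)/(43 - 53) ≡ 36/49 mod 59. 49⁻¹ ≡ 53 (mod 59) since 49·53 = 2597 ≡ 1, so λ ≡ 20.
  x = λ² - 53 - 43 = 400 - 96 ≡ 9; y = λ·(53 - 9) - 24 ≡ 30. → (9, 30)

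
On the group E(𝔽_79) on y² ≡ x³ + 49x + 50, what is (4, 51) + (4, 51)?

(18, 72)

tangent at (4, 51): λ = (3·4² + 49)/(2·51) ≡ 18/23. 23⁻¹ ≡ 55 (mod 79) since 23·55 = 1265 ≡ 1, so λ ≡ 18·55 ≡ 42.
  x = λ² - 4 - 4 = 1764 - 8 ≡ 18; y = λ·(4 - 18) - 51 ≡ 72. → (18, 72)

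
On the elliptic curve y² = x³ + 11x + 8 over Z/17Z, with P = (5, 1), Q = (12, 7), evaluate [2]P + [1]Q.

First 2P:
Repeated addition: build up to 2P.
2P: tangent at (5, 1): λ = (3·5² + 11)/(2·1) ≡ 1/2. 2⁻¹ ≡ 9 (mod 17), so λ ≡ 1·9 ≡ 9.
  x = λ² - 5 - 5 = 81 - 10 ≡ 3; y = λ·(5 - 3) - 1 ≡ 0. → (3, 0)
2P = (3, 0).
Finally 2P + Q:
(3, 0) + (12, 7). λ = (7 - 0)/(12 - 3) ≡ 7/9 mod 17. 9⁻¹ ≡ 2 (mod 17) since 9·2 = 18 ≡ 1, so λ ≡ 14.
  x = λ² - 3 - 12 = 196 - 15 ≡ 11; y = λ·(3 - 11) - 0 ≡ 7. → (11, 7)

(11, 7)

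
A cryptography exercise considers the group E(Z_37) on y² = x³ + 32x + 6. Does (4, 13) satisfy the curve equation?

no

y² = 13² ≡ 21; x³ + 32x + 6 = 198 ≡ 13 (mod 37). 21 ≠ 13.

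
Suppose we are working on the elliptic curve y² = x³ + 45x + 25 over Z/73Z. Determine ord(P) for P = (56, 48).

8

2P: tangent at (56, 48): λ = (3·56² + 45)/(2·48) ≡ 36/23. 23⁻¹ ≡ 54 (mod 73), so λ ≡ 36·54 ≡ 46.
  x = λ² - 56 - 56 = 2116 - 112 ≡ 33; y = λ·(56 - 33) - 48 ≡ 61. → (33, 61)
3P: (33, 61) + (56, 48). λ = (48 - 61)/(56 - 33) ≡ 60/23 mod 73. 23⁻¹ ≡ 54 (mod 73), so λ ≡ 28.
  x = λ² - 33 - 56 = 784 - 89 ≡ 38; y = λ·(33 - 38) - 61 ≡ 18. → (38, 18)
4P: (38, 18) + (56, 48). λ = (48 - 18)/(56 - 38) ≡ 30/18 mod 73. 18⁻¹ ≡ 69 (mod 73) since 18·69 = 1242 ≡ 1, so λ ≡ 26.
  x = λ² - 38 - 56 = 676 - 94 ≡ 71; y = λ·(38 - 71) - 18 ≡ 0. → (71, 0)
5P: (71, 0) + (56, 48). λ = (48 - 0)/(56 - 71) ≡ 48/58 mod 73. 58⁻¹ ≡ 34 (mod 73), so λ ≡ 26.
  x = λ² - 71 - 56 = 676 - 127 ≡ 38; y = λ·(71 - 38) - 0 ≡ 55. → (38, 55)
6P: (38, 55) + (56, 48). λ = (48 - 55)/(56 - 38) ≡ 66/18 mod 73. 18⁻¹ ≡ 69 (mod 73), so λ ≡ 28.
  x = λ² - 38 - 56 = 784 - 94 ≡ 33; y = λ·(38 - 33) - 55 ≡ 12. → (33, 12)
7P: (33, 12) + (56, 48). λ = (48 - 12)/(56 - 33) ≡ 36/23 mod 73. 23⁻¹ ≡ 54 (mod 73), so λ ≡ 46.
  x = λ² - 33 - 56 = 2116 - 89 ≡ 56; y = λ·(33 - 56) - 12 ≡ 25. → (56, 25)
8P: (56, 25) + (56, 48): same x and y₁ ≡ -y₂, so the sum is the point at infinity.
8P = the point at infinity, so the order is 8.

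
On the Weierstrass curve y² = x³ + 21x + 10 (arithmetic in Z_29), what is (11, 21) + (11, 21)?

tangent at (11, 21): λ = (3·11² + 21)/(2·21) ≡ 7/13. 13⁻¹ ≡ 9 (mod 29), so λ ≡ 7·9 ≡ 5.
  x = λ² - 11 - 11 = 25 - 22 ≡ 3; y = λ·(11 - 3) - 21 ≡ 19. → (3, 19)

(3, 19)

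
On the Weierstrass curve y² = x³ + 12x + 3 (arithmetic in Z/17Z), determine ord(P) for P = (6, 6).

2P: tangent at (6, 6): λ = (3·6² + 12)/(2·6) ≡ 1/12. 12⁻¹ ≡ 10 (mod 17) since 12·10 = 120 ≡ 1, so λ ≡ 1·10 ≡ 10.
  x = λ² - 6 - 6 = 100 - 12 ≡ 3; y = λ·(6 - 3) - 6 ≡ 7. → (3, 7)
3P: (3, 7) + (6, 6). λ = (6 - 7)/(6 - 3) ≡ 16/3 mod 17. 3⁻¹ ≡ 6 (mod 17), so λ ≡ 11.
  x = λ² - 3 - 6 = 121 - 9 ≡ 10; y = λ·(3 - 10) - 7 ≡ 1. → (10, 1)
4P: (10, 1) + (6, 6). λ = (6 - 1)/(6 - 10) ≡ 5/13 mod 17. 13⁻¹ ≡ 4 (mod 17) since 13·4 = 52 ≡ 1, so λ ≡ 3.
  x = λ² - 10 - 6 = 9 - 16 ≡ 10; y = λ·(10 - 10) - 1 ≡ 16. → (10, 16)
5P: (10, 16) + (6, 6). λ = (6 - 16)/(6 - 10) ≡ 7/13 mod 17. 13⁻¹ ≡ 4 (mod 17), so λ ≡ 11.
  x = λ² - 10 - 6 = 121 - 16 ≡ 3; y = λ·(10 - 3) - 16 ≡ 10. → (3, 10)
6P: (3, 10) + (6, 6). λ = (6 - 10)/(6 - 3) ≡ 13/3 mod 17. 3⁻¹ ≡ 6 (mod 17), so λ ≡ 10.
  x = λ² - 3 - 6 = 100 - 9 ≡ 6; y = λ·(3 - 6) - 10 ≡ 11. → (6, 11)
7P: (6, 11) + (6, 6): same x and y₁ ≡ -y₂, so the sum is the point at infinity.
7P = the point at infinity, so the order is 7.

7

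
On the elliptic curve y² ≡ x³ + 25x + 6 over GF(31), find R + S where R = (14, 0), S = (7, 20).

(14, 0) + (7, 20). λ = (20 - 0)/(7 - 14) ≡ 20/24 mod 31. 24⁻¹ ≡ 22 (mod 31), so λ ≡ 6.
  x = λ² - 14 - 7 = 36 - 21 ≡ 15; y = λ·(14 - 15) - 0 ≡ 25. → (15, 25)

(15, 25)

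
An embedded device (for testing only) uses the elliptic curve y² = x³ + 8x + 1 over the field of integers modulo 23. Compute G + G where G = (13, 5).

tangent at (13, 5): λ = (3·13² + 8)/(2·5) ≡ 9/10. 10⁻¹ ≡ 7 (mod 23), so λ ≡ 9·7 ≡ 17.
  x = λ² - 13 - 13 = 289 - 26 ≡ 10; y = λ·(13 - 10) - 5 ≡ 0. → (10, 0)

(10, 0)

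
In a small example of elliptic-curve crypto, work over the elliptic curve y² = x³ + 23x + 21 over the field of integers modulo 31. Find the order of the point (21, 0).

2P: (21, 0) + (21, 0): same x and y₁ ≡ -y₂, so the sum is O.
2P = O, so the order is 2.

2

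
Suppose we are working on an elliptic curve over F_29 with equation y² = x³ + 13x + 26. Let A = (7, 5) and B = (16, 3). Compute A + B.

(15, 0)

(7, 5) + (16, 3). λ = (3 - 5)/(16 - 7) ≡ 27/9 mod 29. 9⁻¹ ≡ 13 (mod 29) since 9·13 = 117 ≡ 1, so λ ≡ 3.
  x = λ² - 7 - 16 = 9 - 23 ≡ 15; y = λ·(7 - 15) - 5 ≡ 0. → (15, 0)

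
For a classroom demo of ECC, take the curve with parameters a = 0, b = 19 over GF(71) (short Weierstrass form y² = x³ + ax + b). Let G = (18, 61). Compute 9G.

Repeated addition: build up to 9G.
2G: tangent at (18, 61): λ = (3·18² + 0)/(2·61) ≡ 49/51. 51⁻¹ ≡ 39 (mod 71) since 51·39 = 1989 ≡ 1, so λ ≡ 49·39 ≡ 65.
  x = λ² - 18 - 18 = 4225 - 36 ≡ 0; y = λ·(18 - 0) - 61 ≡ 44. → (0, 44)
3G: (0, 44) + (18, 61). λ = (61 - 44)/(18 - 0) ≡ 17/18 mod 71. 18⁻¹ ≡ 4 (mod 71) since 18·4 = 72 ≡ 1, so λ ≡ 68.
  x = λ² - 0 - 18 = 4624 - 18 ≡ 62; y = λ·(0 - 62) - 44 ≡ 0. → (62, 0)
4G: (62, 0) + (18, 61). λ = (61 - 0)/(18 - 62) ≡ 61/27 mod 71. 27⁻¹ ≡ 50 (mod 71), so λ ≡ 68.
  x = λ² - 62 - 18 = 4624 - 80 ≡ 0; y = λ·(62 - 0) - 0 ≡ 27. → (0, 27)
5G: (0, 27) + (18, 61). λ = (61 - 27)/(18 - 0) ≡ 34/18 mod 71. 18⁻¹ ≡ 4 (mod 71), so λ ≡ 65.
  x = λ² - 0 - 18 = 4225 - 18 ≡ 18; y = λ·(0 - 18) - 27 ≡ 10. → (18, 10)
6G: (18, 10) + (18, 61): same x and y₁ ≡ -y₂, so the sum is ∞.
7G: ∞ + (18, 61) = (18, 61) (identity).
8G: tangent at (18, 61): λ = (3·18² + 0)/(2·61) ≡ 49/51. 51⁻¹ ≡ 39 (mod 71), so λ ≡ 49·39 ≡ 65.
  x = λ² - 18 - 18 = 4225 - 36 ≡ 0; y = λ·(18 - 0) - 61 ≡ 44. → (0, 44)
9G: (0, 44) + (18, 61). λ = (61 - 44)/(18 - 0) ≡ 17/18 mod 71. 18⁻¹ ≡ 4 (mod 71) since 18·4 = 72 ≡ 1, so λ ≡ 68.
  x = λ² - 0 - 18 = 4624 - 18 ≡ 62; y = λ·(0 - 62) - 44 ≡ 0. → (62, 0)

(62, 0)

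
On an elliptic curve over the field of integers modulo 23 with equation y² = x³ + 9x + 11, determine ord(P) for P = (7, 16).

2P: tangent at (7, 16): λ = (3·7² + 9)/(2·16) ≡ 18/9. 9⁻¹ ≡ 18 (mod 23), so λ ≡ 18·18 ≡ 2.
  x = λ² - 7 - 7 = 4 - 14 ≡ 13; y = λ·(7 - 13) - 16 ≡ 18. → (13, 18)
3P: (13, 18) + (7, 16). λ = (16 - 18)/(7 - 13) ≡ 21/17 mod 23. 17⁻¹ ≡ 19 (mod 23), so λ ≡ 8.
  x = λ² - 13 - 7 = 64 - 20 ≡ 21; y = λ·(13 - 21) - 18 ≡ 10. → (21, 10)
4P: (21, 10) + (7, 16). λ = (16 - 10)/(7 - 21) ≡ 6/9 mod 23. 9⁻¹ ≡ 18 (mod 23), so λ ≡ 16.
  x = λ² - 21 - 7 = 256 - 28 ≡ 21; y = λ·(21 - 21) - 10 ≡ 13. → (21, 13)
5P: (21, 13) + (7, 16). λ = (16 - 13)/(7 - 21) ≡ 3/9 mod 23. 9⁻¹ ≡ 18 (mod 23) since 9·18 = 162 ≡ 1, so λ ≡ 8.
  x = λ² - 21 - 7 = 64 - 28 ≡ 13; y = λ·(21 - 13) - 13 ≡ 5. → (13, 5)
6P: (13, 5) + (7, 16). λ = (16 - 5)/(7 - 13) ≡ 11/17 mod 23. 17⁻¹ ≡ 19 (mod 23), so λ ≡ 2.
  x = λ² - 13 - 7 = 4 - 20 ≡ 7; y = λ·(13 - 7) - 5 ≡ 7. → (7, 7)
7P: (7, 7) + (7, 16): same x and y₁ ≡ -y₂, so the sum is O.
7P = O, so the order is 7.

7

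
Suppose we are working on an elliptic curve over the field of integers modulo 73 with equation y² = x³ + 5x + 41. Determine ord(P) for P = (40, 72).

7

2P: tangent at (40, 72): λ = (3·40² + 5)/(2·72) ≡ 60/71. 71⁻¹ ≡ 36 (mod 73) since 71·36 = 2556 ≡ 1, so λ ≡ 60·36 ≡ 43.
  x = λ² - 40 - 40 = 1849 - 80 ≡ 17; y = λ·(40 - 17) - 72 ≡ 41. → (17, 41)
3P: (17, 41) + (40, 72). λ = (72 - 41)/(40 - 17) ≡ 31/23 mod 73. 23⁻¹ ≡ 54 (mod 73) since 23·54 = 1242 ≡ 1, so λ ≡ 68.
  x = λ² - 17 - 40 = 4624 - 57 ≡ 41; y = λ·(17 - 41) - 41 ≡ 6. → (41, 6)
4P: (41, 6) + (40, 72). λ = (72 - 6)/(40 - 41) ≡ 66/72 mod 73. 72⁻¹ ≡ 72 (mod 73) since 72·72 = 5184 ≡ 1, so λ ≡ 7.
  x = λ² - 41 - 40 = 49 - 81 ≡ 41; y = λ·(41 - 41) - 6 ≡ 67. → (41, 67)
5P: (41, 67) + (40, 72). λ = (72 - 67)/(40 - 41) ≡ 5/72 mod 73. 72⁻¹ ≡ 72 (mod 73), so λ ≡ 68.
  x = λ² - 41 - 40 = 4624 - 81 ≡ 17; y = λ·(41 - 17) - 67 ≡ 32. → (17, 32)
6P: (17, 32) + (40, 72). λ = (72 - 32)/(40 - 17) ≡ 40/23 mod 73. 23⁻¹ ≡ 54 (mod 73) since 23·54 = 1242 ≡ 1, so λ ≡ 43.
  x = λ² - 17 - 40 = 1849 - 57 ≡ 40; y = λ·(17 - 40) - 32 ≡ 1. → (40, 1)
7P: (40, 1) + (40, 72): same x and y₁ ≡ -y₂, so the sum is O.
7P = O, so the order is 7.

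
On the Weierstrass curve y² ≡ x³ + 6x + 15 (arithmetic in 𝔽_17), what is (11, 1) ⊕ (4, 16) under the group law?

(0, 7)

(11, 1) + (4, 16). λ = (16 - 1)/(4 - 11) ≡ 15/10 mod 17. 10⁻¹ ≡ 12 (mod 17), so λ ≡ 10.
  x = λ² - 11 - 4 = 100 - 15 ≡ 0; y = λ·(11 - 0) - 1 ≡ 7. → (0, 7)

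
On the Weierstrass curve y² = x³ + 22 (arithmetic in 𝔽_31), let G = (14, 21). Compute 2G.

(13, 24)

tangent at (14, 21): λ = (3·14² + 0)/(2·21) ≡ 30/11. 11⁻¹ ≡ 17 (mod 31) since 11·17 = 187 ≡ 1, so λ ≡ 30·17 ≡ 14.
  x = λ² - 14 - 14 = 196 - 28 ≡ 13; y = λ·(14 - 13) - 21 ≡ 24. → (13, 24)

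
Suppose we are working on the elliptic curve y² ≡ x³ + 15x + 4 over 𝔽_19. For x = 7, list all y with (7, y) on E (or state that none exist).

none

x³ + 15x + 4 = 452 ≡ 15 (mod 19).
15 is a non-residue mod 19; no y exists.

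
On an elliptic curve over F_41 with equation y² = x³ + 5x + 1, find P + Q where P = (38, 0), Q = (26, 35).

(8, 15)

(38, 0) + (26, 35). λ = (35 - 0)/(26 - 38) ≡ 35/29 mod 41. 29⁻¹ ≡ 17 (mod 41), so λ ≡ 21.
  x = λ² - 38 - 26 = 441 - 64 ≡ 8; y = λ·(38 - 8) - 0 ≡ 15. → (8, 15)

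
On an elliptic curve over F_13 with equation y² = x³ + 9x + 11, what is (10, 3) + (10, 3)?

(3, 0)

tangent at (10, 3): λ = (3·10² + 9)/(2·3) ≡ 10/6. 6⁻¹ ≡ 11 (mod 13), so λ ≡ 10·11 ≡ 6.
  x = λ² - 10 - 10 = 36 - 20 ≡ 3; y = λ·(10 - 3) - 3 ≡ 0. → (3, 0)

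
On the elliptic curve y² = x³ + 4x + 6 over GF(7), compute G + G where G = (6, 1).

(2, 6)

tangent at (6, 1): λ = (3·6² + 4)/(2·1) ≡ 0/2. 2⁻¹ ≡ 4 (mod 7), so λ ≡ 0·4 ≡ 0.
  x = λ² - 6 - 6 = 0 - 12 ≡ 2; y = λ·(6 - 2) - 1 ≡ 6. → (2, 6)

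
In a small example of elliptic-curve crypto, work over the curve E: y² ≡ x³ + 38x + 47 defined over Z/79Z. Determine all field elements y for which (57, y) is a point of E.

27, 52

x³ + 38x + 47 = 187406 ≡ 18 (mod 79).
Square roots of 18 mod 79: 27 and 52 (since 27² = 729 ≡ 18).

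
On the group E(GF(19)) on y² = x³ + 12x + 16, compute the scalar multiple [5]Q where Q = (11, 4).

Double-and-add on 5 = (101)₂. Start with Q = (11, 4) for the leading 1-bit.
double: tangent at (11, 4): λ = (3·11² + 12)/(2·4) ≡ 14/8. 8⁻¹ ≡ 12 (mod 19), so λ ≡ 14·12 ≡ 16.
  x = λ² - 11 - 11 = 256 - 22 ≡ 6; y = λ·(11 - 6) - 4 ≡ 0. → (6, 0)
double: (6, 0) + (6, 0): same x and y₁ ≡ -y₂, so the sum is O.
add Q: O + (11, 4) = (11, 4) (identity).

(11, 4)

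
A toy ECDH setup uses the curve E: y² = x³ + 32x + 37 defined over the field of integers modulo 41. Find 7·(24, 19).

Write P = (24, 19).
Repeated addition: build up to 7P.
2P: tangent at (24, 19): λ = (3·24² + 32)/(2·19) ≡ 38/38. 38⁻¹ ≡ 27 (mod 41) since 38·27 = 1026 ≡ 1, so λ ≡ 38·27 ≡ 1.
  x = λ² - 24 - 24 = 1 - 48 ≡ 35; y = λ·(24 - 35) - 19 ≡ 11. → (35, 11)
3P: (35, 11) + (24, 19). λ = (19 - 11)/(24 - 35) ≡ 8/30 mod 41. 30⁻¹ ≡ 26 (mod 41), so λ ≡ 3.
  x = λ² - 35 - 24 = 9 - 59 ≡ 32; y = λ·(35 - 32) - 11 ≡ 39. → (32, 39)
4P: (32, 39) + (24, 19). λ = (19 - 39)/(24 - 32) ≡ 21/33 mod 41. 33⁻¹ ≡ 5 (mod 41) since 33·5 = 165 ≡ 1, so λ ≡ 23.
  x = λ² - 32 - 24 = 529 - 56 ≡ 22; y = λ·(32 - 22) - 39 ≡ 27. → (22, 27)
5P: (22, 27) + (24, 19). λ = (19 - 27)/(24 - 22) ≡ 33/2 mod 41. 2⁻¹ ≡ 21 (mod 41), so λ ≡ 37.
  x = λ² - 22 - 24 = 1369 - 46 ≡ 11; y = λ·(22 - 11) - 27 ≡ 11. → (11, 11)
6P: (11, 11) + (24, 19). λ = (19 - 11)/(24 - 11) ≡ 8/13 mod 41. 13⁻¹ ≡ 19 (mod 41) since 13·19 = 247 ≡ 1, so λ ≡ 29.
  x = λ² - 11 - 24 = 841 - 35 ≡ 27; y = λ·(11 - 27) - 11 ≡ 17. → (27, 17)
7P: (27, 17) + (24, 19). λ = (19 - 17)/(24 - 27) ≡ 2/38 mod 41. 38⁻¹ ≡ 27 (mod 41) since 38·27 = 1026 ≡ 1, so λ ≡ 13.
  x = λ² - 27 - 24 = 169 - 51 ≡ 36; y = λ·(27 - 36) - 17 ≡ 30. → (36, 30)

(36, 30)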